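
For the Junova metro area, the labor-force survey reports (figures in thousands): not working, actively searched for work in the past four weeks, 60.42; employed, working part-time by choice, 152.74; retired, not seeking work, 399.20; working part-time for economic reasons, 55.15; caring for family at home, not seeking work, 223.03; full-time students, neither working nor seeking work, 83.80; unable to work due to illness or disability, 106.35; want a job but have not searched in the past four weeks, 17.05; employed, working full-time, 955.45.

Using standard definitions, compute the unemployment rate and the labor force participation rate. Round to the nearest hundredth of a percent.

Unemployment rate ≈ 4.94%; labor force participation rate ≈ 59.60%.

Employed = 152.74 + 55.15 + 955.45 = 1,163.34 thousand (anyone who worked, including part-time for economic reasons, counts as employed).
Unemployed = 60.42 thousand.
Labor force = 1,163.34 + 60.42 = 1,223.76 thousand.
Not in labor force = 399.20 + 223.03 + 83.80 + 106.35 + 17.05 = 829.43 thousand (those not working and not actively searching are outside the labor force — including those who want a job but have given up searching).
Civilian working-age population = 1,223.76 + 829.43 = 2,053.19 thousand.
Unemployment rate = 60.42 / 1,223.76 = 4.94%.
Labor force participation rate = 1,223.76 / 2,053.19 = 59.60%.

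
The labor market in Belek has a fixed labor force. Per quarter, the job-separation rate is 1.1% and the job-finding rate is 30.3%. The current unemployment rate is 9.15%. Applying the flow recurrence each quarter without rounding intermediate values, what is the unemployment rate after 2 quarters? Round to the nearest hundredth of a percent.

Unemployment rate after two quarters ≈ 6.16%.

With a fixed labor force, u_{t+1} = u_t + s·(1−u_t) − f·u_t = u_t·(1−s−f) + s.
Here 1−s−f = 0.686 and s = 0.011.
u_1 = 0.091500 × 0.686 + 0.011 = 0.073769.
u_2 = 0.073769 × 0.686 + 0.011 = 0.061606.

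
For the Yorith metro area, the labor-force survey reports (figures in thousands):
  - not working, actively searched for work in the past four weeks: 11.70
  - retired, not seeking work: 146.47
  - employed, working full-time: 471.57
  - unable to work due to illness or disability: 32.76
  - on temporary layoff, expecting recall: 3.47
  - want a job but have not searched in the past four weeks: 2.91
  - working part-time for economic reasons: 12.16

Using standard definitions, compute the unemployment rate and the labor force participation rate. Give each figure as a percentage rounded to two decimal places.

Employed = 471.57 + 12.16 = 483.73 thousand (anyone who worked, including part-time for economic reasons, counts as employed).
Unemployed = 11.70 + 3.47 = 15.17 thousand (jobless and actively searching, or on temporary layoff).
Labor force = 483.73 + 15.17 = 498.90 thousand.
Not in labor force = 146.47 + 32.76 + 2.91 = 182.14 thousand (those not working and not actively searching are outside the labor force — including those who want a job but have given up searching).
Civilian working-age population = 498.90 + 182.14 = 681.04 thousand.
Unemployment rate = 15.17 / 498.90 = 3.04%.
Labor force participation rate = 498.90 / 681.04 = 73.26%.

Unemployment rate ≈ 3.04%; labor force participation rate ≈ 73.26%.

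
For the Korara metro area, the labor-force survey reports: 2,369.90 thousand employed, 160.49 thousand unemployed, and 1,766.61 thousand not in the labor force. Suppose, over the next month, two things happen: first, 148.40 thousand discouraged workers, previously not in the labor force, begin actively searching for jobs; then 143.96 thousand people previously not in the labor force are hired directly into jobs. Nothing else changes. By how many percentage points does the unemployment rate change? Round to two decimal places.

The unemployment rate changes by +4.60 percentage points.

Initially, labor force = 2,369.90 + 160.49 = 2,530.39 thousand, so u = 160.49/2,530.39 = 6.34%.
After the first change, unemployed and labor force both rise by 148.40 → E = 2,369.90, U = 308.89, labor force = 2,678.79 thousand.
After the second change, employed and labor force both rise by 143.96; unemployed unchanged → E = 2,513.86, U = 308.89, labor force = 2,822.75 thousand.
New unemployment rate = 308.89 / 2,822.75 = 10.94%.
Change = 10.94% − 6.34% = +4.60 percentage points.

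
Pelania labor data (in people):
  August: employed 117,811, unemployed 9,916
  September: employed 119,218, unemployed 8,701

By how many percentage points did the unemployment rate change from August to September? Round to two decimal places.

August: labor force = 117,811 + 9,916 = 127,727; u = 9,916/127,727 = 7.76%.
September: labor force = 119,218 + 8,701 = 127,919; u = 8,701/127,919 = 6.80%.
Change = 6.80% − 7.76% = −0.96 pp.

The unemployment rate changed by −0.96 percentage points.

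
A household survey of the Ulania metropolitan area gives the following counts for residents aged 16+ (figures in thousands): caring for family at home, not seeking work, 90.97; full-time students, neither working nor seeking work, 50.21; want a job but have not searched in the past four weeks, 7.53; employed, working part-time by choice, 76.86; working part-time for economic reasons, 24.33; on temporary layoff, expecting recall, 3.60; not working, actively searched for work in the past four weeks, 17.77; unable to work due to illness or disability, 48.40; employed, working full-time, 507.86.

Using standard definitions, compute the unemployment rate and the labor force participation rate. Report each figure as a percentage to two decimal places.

Employed = 76.86 + 24.33 + 507.86 = 609.05 thousand (anyone who worked, including part-time for economic reasons, counts as employed).
Unemployed = 3.60 + 17.77 = 21.37 thousand (jobless and actively searching, or on temporary layoff).
Labor force = 609.05 + 21.37 = 630.42 thousand.
Not in labor force = 90.97 + 50.21 + 7.53 + 48.40 = 197.11 thousand (those not working and not actively searching are outside the labor force — including those who want a job but have given up searching).
Civilian working-age population = 630.42 + 197.11 = 827.53 thousand.
Unemployment rate = 21.37 / 630.42 = 3.39%.
Labor force participation rate = 630.42 / 827.53 = 76.18%.

Unemployment rate ≈ 3.39%; labor force participation rate ≈ 76.18%.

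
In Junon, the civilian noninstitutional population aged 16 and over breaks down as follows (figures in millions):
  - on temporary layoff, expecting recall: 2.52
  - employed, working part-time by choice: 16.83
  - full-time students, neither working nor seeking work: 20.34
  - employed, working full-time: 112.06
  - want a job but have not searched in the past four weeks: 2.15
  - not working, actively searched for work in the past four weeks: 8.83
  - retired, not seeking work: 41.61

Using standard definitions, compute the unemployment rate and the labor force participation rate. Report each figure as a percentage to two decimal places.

Employed = 16.83 + 112.06 = 128.89 million.
Unemployed = 2.52 + 8.83 = 11.35 million (jobless and actively searching, or on temporary layoff).
Labor force = 128.89 + 11.35 = 140.24 million.
Not in labor force = 20.34 + 2.15 + 41.61 = 64.10 million (those not working and not actively searching are outside the labor force — including those who want a job but have given up searching).
Civilian working-age population = 140.24 + 64.10 = 204.34 million.
Unemployment rate = 11.35 / 140.24 = 8.09%.
Labor force participation rate = 140.24 / 204.34 = 68.63%.

Unemployment rate ≈ 8.09%; labor force participation rate ≈ 68.63%.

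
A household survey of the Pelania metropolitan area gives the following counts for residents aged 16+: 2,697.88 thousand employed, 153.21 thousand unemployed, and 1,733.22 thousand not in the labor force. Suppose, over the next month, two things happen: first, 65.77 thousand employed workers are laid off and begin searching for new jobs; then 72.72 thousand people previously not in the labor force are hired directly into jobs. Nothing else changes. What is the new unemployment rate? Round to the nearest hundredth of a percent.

New unemployment rate ≈ 7.49%.

Initially, labor force = 2,697.88 + 153.21 = 2,851.09 thousand, so u = 153.21/2,851.09 = 5.37%.
After the first change, employed falls and unemployed rises by 65.77; labor force unchanged → E = 2,632.11, U = 218.98, labor force = 2,851.09 thousand.
After the second change, employed and labor force both rise by 72.72; unemployed unchanged → E = 2,704.83, U = 218.98, labor force = 2,923.81 thousand.
New unemployment rate = 218.98 / 2,923.81 = 7.49%.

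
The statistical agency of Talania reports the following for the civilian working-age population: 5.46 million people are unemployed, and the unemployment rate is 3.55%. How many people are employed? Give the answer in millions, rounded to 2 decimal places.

About 148.34 million are employed.

Labor force = U / u = 5.46 / 0.0355 ≈ 153.80 million.
Employed = labor force − unemployed = 153.80 − 5.46 = 148.34 million.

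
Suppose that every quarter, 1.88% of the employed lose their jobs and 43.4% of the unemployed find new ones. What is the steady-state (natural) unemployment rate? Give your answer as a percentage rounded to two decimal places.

At steady state the flows balance: s·E = f·U, so U/(E+U) = s/(s+f).
u* = 1.88 / (1.88 + 43.4) = 1.88 / 45.28 = 4.15%.

Steady-state unemployment rate ≈ 4.15%.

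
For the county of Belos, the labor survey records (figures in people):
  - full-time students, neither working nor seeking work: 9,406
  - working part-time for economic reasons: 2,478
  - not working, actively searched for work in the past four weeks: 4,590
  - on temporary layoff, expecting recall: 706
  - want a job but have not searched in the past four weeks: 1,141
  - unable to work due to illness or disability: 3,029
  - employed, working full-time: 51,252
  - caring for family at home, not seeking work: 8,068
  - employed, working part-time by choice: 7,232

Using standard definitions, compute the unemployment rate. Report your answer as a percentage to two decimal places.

Employed = 2,478 + 51,252 + 7,232 = 60,962 (anyone who worked, including part-time for economic reasons, counts as employed).
Unemployed = 4,590 + 706 = 5,296 (jobless and actively searching, or on temporary layoff).
Labor force = 60,962 + 5,296 = 66,258.
Unemployment rate = 5,296 / 66,258 = 7.99%.

Unemployment rate ≈ 7.99%.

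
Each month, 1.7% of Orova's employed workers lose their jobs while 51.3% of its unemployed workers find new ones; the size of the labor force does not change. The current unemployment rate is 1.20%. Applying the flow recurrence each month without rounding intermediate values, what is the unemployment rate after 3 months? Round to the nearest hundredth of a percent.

With a fixed labor force, u_{t+1} = u_t + s·(1−u_t) − f·u_t = u_t·(1−s−f) + s.
Here 1−s−f = 0.470 and s = 0.017.
u_1 = 0.012000 × 0.470 + 0.017 = 0.022640.
u_2 = 0.022640 × 0.470 + 0.017 = 0.027641.
u_3 = 0.027641 × 0.470 + 0.017 = 0.029991.

Unemployment rate after three months ≈ 3.00%.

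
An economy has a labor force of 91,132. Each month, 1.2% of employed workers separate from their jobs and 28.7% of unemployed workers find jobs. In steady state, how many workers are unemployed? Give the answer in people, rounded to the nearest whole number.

Steady-state unemployment rate u* = s/(s+f) = 1.2/(1.2+28.7) = 0.040134.
Unemployed = u* × labor force = 0.040134 × 91,132 ≈ 3,657.

About 3,657 are unemployed in steady state.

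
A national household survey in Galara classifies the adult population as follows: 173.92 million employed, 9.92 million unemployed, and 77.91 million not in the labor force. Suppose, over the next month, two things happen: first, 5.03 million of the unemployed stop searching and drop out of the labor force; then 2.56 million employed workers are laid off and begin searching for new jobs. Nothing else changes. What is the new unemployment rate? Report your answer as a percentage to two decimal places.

New unemployment rate ≈ 4.17%.

Initially, labor force = 173.92 + 9.92 = 183.84 million, so u = 9.92/183.84 = 5.40%.
After the first change, unemployed and labor force both fall by 5.03 → E = 173.92, U = 4.89, labor force = 178.81 million.
After the second change, employed falls and unemployed rises by 2.56; labor force unchanged → E = 171.36, U = 7.45, labor force = 178.81 million.
New unemployment rate = 7.45 / 178.81 = 4.17%.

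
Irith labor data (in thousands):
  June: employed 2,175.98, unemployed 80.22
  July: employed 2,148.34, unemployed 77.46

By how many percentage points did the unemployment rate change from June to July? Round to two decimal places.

June: labor force = 2,175.98 + 80.22 = 2,256.20; u = 80.22/2,256.20 = 3.56%.
July: labor force = 2,148.34 + 77.46 = 2,225.80; u = 77.46/2,225.80 = 3.48%.
Change = 3.48% − 3.56% = −0.08 pp.

The unemployment rate changed by −0.08 percentage points.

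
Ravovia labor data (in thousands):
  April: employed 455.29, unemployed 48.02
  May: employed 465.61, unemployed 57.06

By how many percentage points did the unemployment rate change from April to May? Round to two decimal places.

April: labor force = 455.29 + 48.02 = 503.31; u = 48.02/503.31 = 9.54%.
May: labor force = 465.61 + 57.06 = 522.67; u = 57.06/522.67 = 10.92%.
Change = 10.92% − 9.54% = +1.38 pp.

The unemployment rate changed by +1.38 percentage points.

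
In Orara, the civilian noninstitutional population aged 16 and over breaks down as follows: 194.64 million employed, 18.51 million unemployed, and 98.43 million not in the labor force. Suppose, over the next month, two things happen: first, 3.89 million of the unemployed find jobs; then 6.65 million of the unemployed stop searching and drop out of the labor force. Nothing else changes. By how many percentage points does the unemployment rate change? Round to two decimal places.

Initially, labor force = 194.64 + 18.51 = 213.15 million, so u = 18.51/213.15 = 8.68%.
After the first change, unemployed falls and employed rises by 3.89; labor force unchanged → E = 198.53, U = 14.62, labor force = 213.15 million.
After the second change, unemployed and labor force both fall by 6.65 → E = 198.53, U = 7.97, labor force = 206.50 million.
New unemployment rate = 7.97 / 206.50 = 3.86%.
Change = 3.86% − 8.68% = −4.82 percentage points.

The unemployment rate changes by −4.82 percentage points.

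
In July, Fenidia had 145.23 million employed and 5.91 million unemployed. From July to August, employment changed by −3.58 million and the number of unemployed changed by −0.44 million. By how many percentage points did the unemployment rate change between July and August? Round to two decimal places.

The unemployment rate changed by −0.19 percentage points.

July: labor force = 145.23 + 5.91 = 151.14; u = 5.91/151.14 = 3.91%.
August: labor force = 141.65 + 5.47 = 147.12; u = 5.47/147.12 = 3.72%.
Change = 3.72% − 3.91% = −0.19 pp.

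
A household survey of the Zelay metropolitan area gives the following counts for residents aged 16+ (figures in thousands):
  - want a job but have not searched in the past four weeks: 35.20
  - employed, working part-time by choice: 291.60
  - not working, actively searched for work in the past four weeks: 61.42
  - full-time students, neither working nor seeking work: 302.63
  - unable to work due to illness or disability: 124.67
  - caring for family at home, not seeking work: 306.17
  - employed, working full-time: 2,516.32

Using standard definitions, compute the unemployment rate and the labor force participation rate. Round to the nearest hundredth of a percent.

Unemployment rate ≈ 2.14%; labor force participation rate ≈ 78.87%.

Employed = 291.60 + 2,516.32 = 2,807.92 thousand.
Unemployed = 61.42 thousand.
Labor force = 2,807.92 + 61.42 = 2,869.34 thousand.
Not in labor force = 35.20 + 302.63 + 124.67 + 306.17 = 768.67 thousand (those not working and not actively searching are outside the labor force — including those who want a job but have given up searching).
Civilian working-age population = 2,869.34 + 768.67 = 3,638.01 thousand.
Unemployment rate = 61.42 / 2,869.34 = 2.14%.
Labor force participation rate = 2,869.34 / 3,638.01 = 78.87%.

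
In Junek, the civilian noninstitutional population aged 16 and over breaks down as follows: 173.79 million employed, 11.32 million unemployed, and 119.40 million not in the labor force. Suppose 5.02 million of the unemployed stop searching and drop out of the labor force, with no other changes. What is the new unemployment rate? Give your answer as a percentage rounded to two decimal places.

New unemployment rate ≈ 3.50%.

Initially, labor force = 173.79 + 11.32 = 185.11 million, so u = 11.32/185.11 = 6.12%.
After the change, unemployed and labor force both fall by 5.02 → E = 173.79, U = 6.30, labor force = 180.09 million.
New unemployment rate = 6.30 / 180.09 = 3.50%.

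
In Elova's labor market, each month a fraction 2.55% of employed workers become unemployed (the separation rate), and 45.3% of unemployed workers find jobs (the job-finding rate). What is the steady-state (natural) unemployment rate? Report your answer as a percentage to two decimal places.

Steady-state unemployment rate ≈ 5.33%.

At steady state the flows balance: s·E = f·U, so U/(E+U) = s/(s+f).
u* = 2.55 / (2.55 + 45.3) = 2.55 / 47.85 = 5.33%.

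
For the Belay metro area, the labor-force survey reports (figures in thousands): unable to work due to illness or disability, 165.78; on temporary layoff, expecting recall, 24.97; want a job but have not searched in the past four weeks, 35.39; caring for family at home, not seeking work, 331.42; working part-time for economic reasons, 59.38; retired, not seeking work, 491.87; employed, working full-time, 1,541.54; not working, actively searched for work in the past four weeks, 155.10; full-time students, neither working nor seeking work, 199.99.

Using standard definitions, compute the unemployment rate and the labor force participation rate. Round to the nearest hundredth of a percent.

Unemployment rate ≈ 10.11%; labor force participation rate ≈ 59.26%.

Employed = 59.38 + 1,541.54 = 1,600.92 thousand (anyone who worked, including part-time for economic reasons, counts as employed).
Unemployed = 24.97 + 155.10 = 180.07 thousand (jobless and actively searching, or on temporary layoff).
Labor force = 1,600.92 + 180.07 = 1,780.99 thousand.
Not in labor force = 165.78 + 35.39 + 331.42 + 491.87 + 199.99 = 1,224.45 thousand (those not working and not actively searching are outside the labor force — including those who want a job but have given up searching).
Civilian working-age population = 1,780.99 + 1,224.45 = 3,005.44 thousand.
Unemployment rate = 180.07 / 1,780.99 = 10.11%.
Labor force participation rate = 1,780.99 / 3,005.44 = 59.26%.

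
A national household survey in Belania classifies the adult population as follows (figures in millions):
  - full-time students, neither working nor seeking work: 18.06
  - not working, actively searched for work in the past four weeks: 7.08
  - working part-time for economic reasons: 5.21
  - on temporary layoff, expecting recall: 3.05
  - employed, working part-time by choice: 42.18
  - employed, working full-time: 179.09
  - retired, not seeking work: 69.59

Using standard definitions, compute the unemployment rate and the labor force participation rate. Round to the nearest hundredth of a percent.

Unemployment rate ≈ 4.28%; labor force participation rate ≈ 72.97%.

Employed = 5.21 + 42.18 + 179.09 = 226.48 million (anyone who worked, including part-time for economic reasons, counts as employed).
Unemployed = 7.08 + 3.05 = 10.13 million (jobless and actively searching, or on temporary layoff).
Labor force = 226.48 + 10.13 = 236.61 million.
Not in labor force = 18.06 + 69.59 = 87.65 million (those not working and not actively searching are outside the labor force).
Civilian working-age population = 236.61 + 87.65 = 324.26 million.
Unemployment rate = 10.13 / 236.61 = 4.28%.
Labor force participation rate = 236.61 / 324.26 = 72.97%.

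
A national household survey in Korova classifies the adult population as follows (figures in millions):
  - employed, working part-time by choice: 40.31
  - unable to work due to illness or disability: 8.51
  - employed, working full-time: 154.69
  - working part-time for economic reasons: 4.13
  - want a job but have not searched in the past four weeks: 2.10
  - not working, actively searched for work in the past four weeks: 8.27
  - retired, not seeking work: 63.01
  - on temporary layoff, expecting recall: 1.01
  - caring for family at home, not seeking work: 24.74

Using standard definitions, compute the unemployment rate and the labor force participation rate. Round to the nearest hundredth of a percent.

Unemployment rate ≈ 4.45%; labor force participation rate ≈ 67.94%.

Employed = 40.31 + 154.69 + 4.13 = 199.13 million (anyone who worked, including part-time for economic reasons, counts as employed).
Unemployed = 8.27 + 1.01 = 9.28 million (jobless and actively searching, or on temporary layoff).
Labor force = 199.13 + 9.28 = 208.41 million.
Not in labor force = 8.51 + 2.10 + 63.01 + 24.74 = 98.36 million (those not working and not actively searching are outside the labor force — including those who want a job but have given up searching).
Civilian working-age population = 208.41 + 98.36 = 306.77 million.
Unemployment rate = 9.28 / 208.41 = 4.45%.
Labor force participation rate = 208.41 / 306.77 = 67.94%.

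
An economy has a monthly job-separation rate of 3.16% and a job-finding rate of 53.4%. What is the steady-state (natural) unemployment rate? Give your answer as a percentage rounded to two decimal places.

Steady-state unemployment rate ≈ 5.59%.

At steady state the flows balance: s·E = f·U, so U/(E+U) = s/(s+f).
u* = 3.16 / (3.16 + 53.4) = 3.16 / 56.56 = 5.59%.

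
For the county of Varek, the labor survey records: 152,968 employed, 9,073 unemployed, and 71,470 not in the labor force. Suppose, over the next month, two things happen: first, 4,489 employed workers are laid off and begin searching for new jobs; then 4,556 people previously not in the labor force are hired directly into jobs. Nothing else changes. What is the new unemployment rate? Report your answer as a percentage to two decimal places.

Initially, labor force = 152,968 + 9,073 = 162,041, so u = 9,073/162,041 = 5.60%.
After the first change, employed falls and unemployed rises by 4,489; labor force unchanged → E = 148,479, U = 13,562, labor force = 162,041.
After the second change, employed and labor force both rise by 4,556; unemployed unchanged → E = 153,035, U = 13,562, labor force = 166,597.
New unemployment rate = 13,562 / 166,597 = 8.14%.

New unemployment rate ≈ 8.14%.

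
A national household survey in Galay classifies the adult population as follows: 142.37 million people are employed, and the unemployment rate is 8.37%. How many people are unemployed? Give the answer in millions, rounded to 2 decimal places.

About 13.00 million are unemployed.

Let U be the number unemployed. The labor force is E + U, and U/(E+U) = 0.0837.
So U = 0.0837 × 142.37 / (1 − 0.0837) = 11.9164 / 0.9163 ≈ 13.00 million.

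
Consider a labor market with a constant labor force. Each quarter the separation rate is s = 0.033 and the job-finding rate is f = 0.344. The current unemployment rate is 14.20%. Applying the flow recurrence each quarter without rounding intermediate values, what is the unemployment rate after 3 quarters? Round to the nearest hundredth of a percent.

With a fixed labor force, u_{t+1} = u_t + s·(1−u_t) − f·u_t = u_t·(1−s−f) + s.
Here 1−s−f = 0.623 and s = 0.033.
u_1 = 0.142000 × 0.623 + 0.033 = 0.121466.
u_2 = 0.121466 × 0.623 + 0.033 = 0.108673.
u_3 = 0.108673 × 0.623 + 0.033 = 0.100703.

Unemployment rate after three quarters ≈ 10.07%.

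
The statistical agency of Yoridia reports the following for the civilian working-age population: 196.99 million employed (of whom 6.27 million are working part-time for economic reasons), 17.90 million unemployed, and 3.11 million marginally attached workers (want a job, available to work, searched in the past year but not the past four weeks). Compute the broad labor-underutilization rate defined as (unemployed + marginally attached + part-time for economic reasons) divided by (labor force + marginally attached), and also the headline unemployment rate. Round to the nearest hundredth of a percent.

Broad underutilization rate ≈ 12.51%; headline unemployment rate ≈ 8.33%.

Labor force = 196.99 + 17.90 = 214.89 million.
Numerator = 17.90 + 3.11 + 6.27 = 27.28 million.
Denominator = 214.89 + 3.11 = 218.00 million.
Broad rate = 27.28 / 218.00 = 12.51%.
Headline unemployment rate = 17.90 / 214.89 = 8.33%.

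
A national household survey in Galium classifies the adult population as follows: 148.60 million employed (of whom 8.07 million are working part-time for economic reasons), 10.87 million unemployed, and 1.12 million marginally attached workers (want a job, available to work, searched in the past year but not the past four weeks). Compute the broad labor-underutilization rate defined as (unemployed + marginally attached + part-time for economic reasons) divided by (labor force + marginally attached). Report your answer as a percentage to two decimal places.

Labor force = 148.60 + 10.87 = 159.47 million.
Numerator = 10.87 + 1.12 + 8.07 = 20.06 million.
Denominator = 159.47 + 1.12 = 160.59 million.
Broad rate = 20.06 / 160.59 = 12.49%.

Broad underutilization rate ≈ 12.49%.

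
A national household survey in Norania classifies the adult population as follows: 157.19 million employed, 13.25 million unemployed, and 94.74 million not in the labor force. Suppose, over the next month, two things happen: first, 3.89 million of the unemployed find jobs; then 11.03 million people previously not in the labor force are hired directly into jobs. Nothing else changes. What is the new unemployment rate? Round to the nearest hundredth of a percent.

New unemployment rate ≈ 5.16%.

Initially, labor force = 157.19 + 13.25 = 170.44 million, so u = 13.25/170.44 = 7.77%.
After the first change, unemployed falls and employed rises by 3.89; labor force unchanged → E = 161.08, U = 9.36, labor force = 170.44 million.
After the second change, employed and labor force both rise by 11.03; unemployed unchanged → E = 172.11, U = 9.36, labor force = 181.47 million.
New unemployment rate = 9.36 / 181.47 = 5.16%.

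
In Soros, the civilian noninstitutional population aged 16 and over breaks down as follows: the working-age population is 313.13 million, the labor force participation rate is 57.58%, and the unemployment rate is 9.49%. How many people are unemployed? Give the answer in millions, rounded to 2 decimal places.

Labor force = 0.5758 × 313.13 = 180.30 million.
Unemployed = 0.0949 × 180.30 ≈ 17.11 million.

About 17.11 million are unemployed.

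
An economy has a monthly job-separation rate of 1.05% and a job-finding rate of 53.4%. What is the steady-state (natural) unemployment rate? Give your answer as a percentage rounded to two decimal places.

At steady state the flows balance: s·E = f·U, so U/(E+U) = s/(s+f).
u* = 1.05 / (1.05 + 53.4) = 1.05 / 54.45 = 1.93%.

Steady-state unemployment rate ≈ 1.93%.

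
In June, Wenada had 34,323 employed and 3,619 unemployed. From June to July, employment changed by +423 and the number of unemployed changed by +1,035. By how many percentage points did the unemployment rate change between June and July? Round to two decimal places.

June: labor force = 34,323 + 3,619 = 37,942; u = 3,619/37,942 = 9.54%.
July: labor force = 34,746 + 4,654 = 39,400; u = 4,654/39,400 = 11.81%.
Change = 11.81% − 9.54% = +2.27 pp.

The unemployment rate changed by +2.27 percentage points.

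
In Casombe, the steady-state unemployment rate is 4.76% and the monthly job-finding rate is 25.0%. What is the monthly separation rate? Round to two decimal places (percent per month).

Separation rate ≈ 1.25% per month.

From u* = s/(s+f): s = u·f/(1−u).
s = 0.0476 × 25.0 / (1 − 0.0476) = 1.1900 / 0.9524 ≈ 1.25% per month.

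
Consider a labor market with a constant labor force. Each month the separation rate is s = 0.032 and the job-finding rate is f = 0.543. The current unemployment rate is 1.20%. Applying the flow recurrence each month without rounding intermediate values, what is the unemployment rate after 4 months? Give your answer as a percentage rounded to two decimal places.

Unemployment rate after four months ≈ 5.42%.

With a fixed labor force, u_{t+1} = u_t + s·(1−u_t) − f·u_t = u_t·(1−s−f) + s.
Here 1−s−f = 0.425 and s = 0.032.
u_1 = 0.012000 × 0.425 + 0.032 = 0.037100.
u_2 = 0.037100 × 0.425 + 0.032 = 0.047768.
u_3 = 0.047768 × 0.425 + 0.032 = 0.052301.
u_4 = 0.052301 × 0.425 + 0.032 = 0.054228.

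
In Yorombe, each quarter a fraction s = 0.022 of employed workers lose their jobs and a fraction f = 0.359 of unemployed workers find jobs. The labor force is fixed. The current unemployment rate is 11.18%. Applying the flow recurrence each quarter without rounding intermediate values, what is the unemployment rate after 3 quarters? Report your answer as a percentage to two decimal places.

With a fixed labor force, u_{t+1} = u_t + s·(1−u_t) − f·u_t = u_t·(1−s−f) + s.
Here 1−s−f = 0.619 and s = 0.022.
u_1 = 0.111800 × 0.619 + 0.022 = 0.091204.
u_2 = 0.091204 × 0.619 + 0.022 = 0.078455.
u_3 = 0.078455 × 0.619 + 0.022 = 0.070564.

Unemployment rate after three quarters ≈ 7.06%.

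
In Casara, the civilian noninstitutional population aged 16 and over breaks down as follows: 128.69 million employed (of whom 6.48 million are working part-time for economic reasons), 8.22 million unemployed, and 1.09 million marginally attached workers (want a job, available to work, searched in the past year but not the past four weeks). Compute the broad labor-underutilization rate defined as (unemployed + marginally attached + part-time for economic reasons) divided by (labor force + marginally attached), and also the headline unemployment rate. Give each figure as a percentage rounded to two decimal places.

Labor force = 128.69 + 8.22 = 136.91 million.
Numerator = 8.22 + 1.09 + 6.48 = 15.79 million.
Denominator = 136.91 + 1.09 = 138.00 million.
Broad rate = 15.79 / 138.00 = 11.44%.
Headline unemployment rate = 8.22 / 136.91 = 6.00%.

Broad underutilization rate ≈ 11.44%; headline unemployment rate ≈ 6.00%.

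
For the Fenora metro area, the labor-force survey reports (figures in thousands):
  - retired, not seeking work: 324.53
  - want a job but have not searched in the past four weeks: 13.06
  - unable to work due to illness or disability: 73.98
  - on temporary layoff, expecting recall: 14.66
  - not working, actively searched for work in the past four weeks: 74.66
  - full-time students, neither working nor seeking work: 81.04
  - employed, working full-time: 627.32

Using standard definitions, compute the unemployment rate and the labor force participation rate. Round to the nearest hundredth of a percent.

Unemployment rate ≈ 12.46%; labor force participation rate ≈ 59.26%.

Employed = 627.32 thousand.
Unemployed = 14.66 + 74.66 = 89.32 thousand (jobless and actively searching, or on temporary layoff).
Labor force = 627.32 + 89.32 = 716.64 thousand.
Not in labor force = 324.53 + 13.06 + 73.98 + 81.04 = 492.61 thousand (those not working and not actively searching are outside the labor force — including those who want a job but have given up searching).
Civilian working-age population = 716.64 + 492.61 = 1,209.25 thousand.
Unemployment rate = 89.32 / 716.64 = 12.46%.
Labor force participation rate = 716.64 / 1,209.25 = 59.26%.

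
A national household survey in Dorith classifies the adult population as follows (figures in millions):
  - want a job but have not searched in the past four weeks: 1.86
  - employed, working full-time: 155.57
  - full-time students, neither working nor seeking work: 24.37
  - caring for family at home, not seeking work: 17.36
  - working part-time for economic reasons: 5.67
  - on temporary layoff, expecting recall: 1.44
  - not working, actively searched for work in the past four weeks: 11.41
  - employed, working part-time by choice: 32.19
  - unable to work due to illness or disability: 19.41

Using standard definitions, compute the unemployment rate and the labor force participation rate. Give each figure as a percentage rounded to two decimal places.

Employed = 155.57 + 5.67 + 32.19 = 193.43 million (anyone who worked, including part-time for economic reasons, counts as employed).
Unemployed = 1.44 + 11.41 = 12.85 million (jobless and actively searching, or on temporary layoff).
Labor force = 193.43 + 12.85 = 206.28 million.
Not in labor force = 1.86 + 24.37 + 17.36 + 19.41 = 63.00 million (those not working and not actively searching are outside the labor force — including those who want a job but have given up searching).
Civilian working-age population = 206.28 + 63.00 = 269.28 million.
Unemployment rate = 12.85 / 206.28 = 6.23%.
Labor force participation rate = 206.28 / 269.28 = 76.60%.

Unemployment rate ≈ 6.23%; labor force participation rate ≈ 76.60%.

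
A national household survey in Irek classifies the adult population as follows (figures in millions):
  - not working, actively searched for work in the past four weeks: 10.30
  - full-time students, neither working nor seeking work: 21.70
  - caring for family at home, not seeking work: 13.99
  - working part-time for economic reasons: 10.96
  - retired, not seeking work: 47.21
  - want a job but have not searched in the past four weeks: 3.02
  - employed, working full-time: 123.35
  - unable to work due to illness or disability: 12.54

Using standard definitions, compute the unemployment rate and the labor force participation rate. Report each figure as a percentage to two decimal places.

Employed = 10.96 + 123.35 = 134.31 million (anyone who worked, including part-time for economic reasons, counts as employed).
Unemployed = 10.30 million.
Labor force = 134.31 + 10.30 = 144.61 million.
Not in labor force = 21.70 + 13.99 + 47.21 + 3.02 + 12.54 = 98.46 million (those not working and not actively searching are outside the labor force — including those who want a job but have given up searching).
Civilian working-age population = 144.61 + 98.46 = 243.07 million.
Unemployment rate = 10.30 / 144.61 = 7.12%.
Labor force participation rate = 144.61 / 243.07 = 59.49%.

Unemployment rate ≈ 7.12%; labor force participation rate ≈ 59.49%.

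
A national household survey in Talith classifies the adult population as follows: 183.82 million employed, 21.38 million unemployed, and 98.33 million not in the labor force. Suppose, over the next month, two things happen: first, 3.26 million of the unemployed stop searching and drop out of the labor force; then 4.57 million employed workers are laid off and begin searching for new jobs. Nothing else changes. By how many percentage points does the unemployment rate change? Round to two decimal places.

The unemployment rate changes by +0.82 percentage points.

Initially, labor force = 183.82 + 21.38 = 205.20 million, so u = 21.38/205.20 = 10.42%.
After the first change, unemployed and labor force both fall by 3.26 → E = 183.82, U = 18.12, labor force = 201.94 million.
After the second change, employed falls and unemployed rises by 4.57; labor force unchanged → E = 179.25, U = 22.69, labor force = 201.94 million.
New unemployment rate = 22.69 / 201.94 = 11.24%.
Change = 11.24% − 10.42% = +0.82 percentage points.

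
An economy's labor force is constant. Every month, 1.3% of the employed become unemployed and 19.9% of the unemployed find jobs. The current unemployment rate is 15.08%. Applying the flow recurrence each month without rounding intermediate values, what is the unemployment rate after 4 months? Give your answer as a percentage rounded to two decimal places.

Unemployment rate after four months ≈ 9.58%.

With a fixed labor force, u_{t+1} = u_t + s·(1−u_t) − f·u_t = u_t·(1−s−f) + s.
Here 1−s−f = 0.788 and s = 0.013.
u_1 = 0.150800 × 0.788 + 0.013 = 0.131830.
u_2 = 0.131830 × 0.788 + 0.013 = 0.116882.
u_3 = 0.116882 × 0.788 + 0.013 = 0.105103.
u_4 = 0.105103 × 0.788 + 0.013 = 0.095821.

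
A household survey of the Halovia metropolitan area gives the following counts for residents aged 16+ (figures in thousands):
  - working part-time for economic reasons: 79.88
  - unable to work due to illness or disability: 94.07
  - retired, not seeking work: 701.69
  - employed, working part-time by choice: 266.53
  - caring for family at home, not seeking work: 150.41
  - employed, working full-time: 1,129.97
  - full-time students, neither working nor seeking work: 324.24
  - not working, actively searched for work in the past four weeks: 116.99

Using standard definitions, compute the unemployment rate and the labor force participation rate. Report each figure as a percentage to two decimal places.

Employed = 79.88 + 266.53 + 1,129.97 = 1,476.38 thousand (anyone who worked, including part-time for economic reasons, counts as employed).
Unemployed = 116.99 thousand.
Labor force = 1,476.38 + 116.99 = 1,593.37 thousand.
Not in labor force = 94.07 + 701.69 + 150.41 + 324.24 = 1,270.41 thousand (those not working and not actively searching are outside the labor force).
Civilian working-age population = 1,593.37 + 1,270.41 = 2,863.78 thousand.
Unemployment rate = 116.99 / 1,593.37 = 7.34%.
Labor force participation rate = 1,593.37 / 2,863.78 = 55.64%.

Unemployment rate ≈ 7.34%; labor force participation rate ≈ 55.64%.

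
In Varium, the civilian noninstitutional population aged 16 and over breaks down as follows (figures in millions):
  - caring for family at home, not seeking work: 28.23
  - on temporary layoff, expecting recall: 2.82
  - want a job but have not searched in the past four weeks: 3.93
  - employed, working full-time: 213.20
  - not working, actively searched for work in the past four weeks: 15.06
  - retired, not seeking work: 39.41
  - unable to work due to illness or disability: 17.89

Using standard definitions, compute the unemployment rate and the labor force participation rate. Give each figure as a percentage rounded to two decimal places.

Employed = 213.20 million.
Unemployed = 2.82 + 15.06 = 17.88 million (jobless and actively searching, or on temporary layoff).
Labor force = 213.20 + 17.88 = 231.08 million.
Not in labor force = 28.23 + 3.93 + 39.41 + 17.89 = 89.46 million (those not working and not actively searching are outside the labor force — including those who want a job but have given up searching).
Civilian working-age population = 231.08 + 89.46 = 320.54 million.
Unemployment rate = 17.88 / 231.08 = 7.74%.
Labor force participation rate = 231.08 / 320.54 = 72.09%.

Unemployment rate ≈ 7.74%; labor force participation rate ≈ 72.09%.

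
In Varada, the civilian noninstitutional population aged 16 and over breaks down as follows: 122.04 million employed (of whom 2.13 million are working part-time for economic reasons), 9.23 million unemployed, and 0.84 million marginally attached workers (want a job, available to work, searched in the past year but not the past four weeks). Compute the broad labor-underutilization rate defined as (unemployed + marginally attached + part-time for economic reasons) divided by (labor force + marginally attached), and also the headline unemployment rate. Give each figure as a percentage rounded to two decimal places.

Labor force = 122.04 + 9.23 = 131.27 million.
Numerator = 9.23 + 0.84 + 2.13 = 12.20 million.
Denominator = 131.27 + 0.84 = 132.11 million.
Broad rate = 12.20 / 132.11 = 9.23%.
Headline unemployment rate = 9.23 / 131.27 = 7.03%.

Broad underutilization rate ≈ 9.23%; headline unemployment rate ≈ 7.03%.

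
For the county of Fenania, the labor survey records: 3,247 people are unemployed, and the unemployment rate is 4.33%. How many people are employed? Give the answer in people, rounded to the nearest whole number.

Labor force = U / u = 3,247 / 0.0433 ≈ 74,988.
Employed = labor force − unemployed = 74,988 − 3,247 = 71,741.

About 71,741 are employed.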